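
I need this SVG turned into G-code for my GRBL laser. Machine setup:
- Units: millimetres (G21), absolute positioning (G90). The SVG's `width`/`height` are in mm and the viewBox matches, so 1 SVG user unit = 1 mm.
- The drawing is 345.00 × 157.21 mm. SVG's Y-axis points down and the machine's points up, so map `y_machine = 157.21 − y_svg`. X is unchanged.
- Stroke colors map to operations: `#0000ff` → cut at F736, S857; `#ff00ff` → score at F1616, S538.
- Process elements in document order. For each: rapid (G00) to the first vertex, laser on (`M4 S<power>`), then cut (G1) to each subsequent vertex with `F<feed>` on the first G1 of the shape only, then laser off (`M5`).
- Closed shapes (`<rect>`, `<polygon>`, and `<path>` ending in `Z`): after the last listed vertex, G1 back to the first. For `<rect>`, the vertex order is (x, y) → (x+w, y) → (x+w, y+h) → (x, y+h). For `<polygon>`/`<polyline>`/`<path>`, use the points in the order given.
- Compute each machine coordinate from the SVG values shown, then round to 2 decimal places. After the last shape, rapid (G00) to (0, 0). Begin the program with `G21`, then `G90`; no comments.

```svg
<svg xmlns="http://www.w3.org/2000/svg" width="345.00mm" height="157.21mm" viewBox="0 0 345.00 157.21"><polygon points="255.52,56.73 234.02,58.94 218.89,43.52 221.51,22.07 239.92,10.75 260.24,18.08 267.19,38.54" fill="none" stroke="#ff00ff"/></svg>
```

Since the viewBox matches the mm dimensions, user units are millimetres directly. The only transform is the Y-flip y_m = 157.21 − y_svg.

Shape 1 is a regular polygon drawn with `<polygon>`. Its stroke #ff00ff means score at S538, F1616. After flipping Y the toolpath is (255.52,100.48) → (234.02,98.27) → (218.89,113.69) → (221.51,135.14) → (239.92,146.46) → (260.24,139.13) → (267.19,118.67) → (255.52,100.48), returning to the start.

G21
G90
G00 X255.52 Y100.48
M4 S538
G1 X234.02 Y98.27 F1616
G1 X218.89 Y113.69
G1 X221.51 Y135.14
G1 X239.92 Y146.46
G1 X260.24 Y139.13
G1 X267.19 Y118.67
G1 X255.52 Y100.48
M5
G00 X0.00 Y0.00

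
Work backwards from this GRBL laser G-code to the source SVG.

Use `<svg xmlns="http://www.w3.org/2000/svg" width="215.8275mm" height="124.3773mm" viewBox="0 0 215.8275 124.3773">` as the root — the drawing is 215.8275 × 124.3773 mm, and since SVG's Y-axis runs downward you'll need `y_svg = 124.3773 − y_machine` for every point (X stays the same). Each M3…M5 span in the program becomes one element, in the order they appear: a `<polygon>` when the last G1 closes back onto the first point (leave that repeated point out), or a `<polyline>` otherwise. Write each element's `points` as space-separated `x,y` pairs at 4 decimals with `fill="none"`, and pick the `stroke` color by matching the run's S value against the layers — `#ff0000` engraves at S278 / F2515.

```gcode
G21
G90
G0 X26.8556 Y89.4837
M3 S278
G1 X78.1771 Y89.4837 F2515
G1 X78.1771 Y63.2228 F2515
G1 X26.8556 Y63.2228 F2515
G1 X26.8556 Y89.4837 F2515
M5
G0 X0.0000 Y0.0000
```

<svg xmlns="http://www.w3.org/2000/svg" width="215.8275mm" height="124.3773mm" viewBox="0 0 215.8275 124.3773">
  <polygon points="26.8556,34.8936 78.1771,34.8936 78.1771,61.1545 26.8556,61.1545" fill="none" stroke="#ff0000"/>
</svg>

Machine Y-up, SVG Y-down with viewBox height 124.3773, so y_svg = 124.3773 − y_machine; X carries over. Every run uses S278, so all elements get stroke `#ff0000` (engrave).

Run 1: The run returns to its start, so emit a `<polygon>` with points (Y-flipped): 26.8556,34.8936 78.1771,34.8936 78.1771,61.1545 26.8556,61.1545.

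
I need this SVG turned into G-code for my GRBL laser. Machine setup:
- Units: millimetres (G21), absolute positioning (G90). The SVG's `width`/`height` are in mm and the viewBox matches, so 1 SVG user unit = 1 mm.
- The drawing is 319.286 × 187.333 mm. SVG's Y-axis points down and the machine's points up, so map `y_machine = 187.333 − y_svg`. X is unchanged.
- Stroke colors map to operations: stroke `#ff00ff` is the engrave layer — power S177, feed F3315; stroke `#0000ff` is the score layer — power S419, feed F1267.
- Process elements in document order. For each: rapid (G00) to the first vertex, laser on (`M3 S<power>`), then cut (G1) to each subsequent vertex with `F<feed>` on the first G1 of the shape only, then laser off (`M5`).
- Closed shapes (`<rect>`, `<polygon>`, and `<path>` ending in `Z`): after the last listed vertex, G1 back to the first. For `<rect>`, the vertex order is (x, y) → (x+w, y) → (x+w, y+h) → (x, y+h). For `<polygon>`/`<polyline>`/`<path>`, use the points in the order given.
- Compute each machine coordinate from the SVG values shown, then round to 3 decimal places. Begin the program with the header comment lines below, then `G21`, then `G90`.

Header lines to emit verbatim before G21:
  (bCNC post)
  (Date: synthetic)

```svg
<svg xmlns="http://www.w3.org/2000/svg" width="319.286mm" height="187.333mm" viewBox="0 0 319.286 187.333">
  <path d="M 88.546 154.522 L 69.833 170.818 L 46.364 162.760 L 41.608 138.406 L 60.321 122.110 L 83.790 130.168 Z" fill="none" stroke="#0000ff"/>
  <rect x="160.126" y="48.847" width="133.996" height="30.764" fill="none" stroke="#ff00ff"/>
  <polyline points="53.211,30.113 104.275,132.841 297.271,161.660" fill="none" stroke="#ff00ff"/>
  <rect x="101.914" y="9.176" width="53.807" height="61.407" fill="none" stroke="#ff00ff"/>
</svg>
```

(bCNC post)
(Date: synthetic)
G21
G90
G00 X88.546 Y32.811
M3 S419
G1 X69.833 Y16.515 F1267
G1 X46.364 Y24.573
G1 X41.608 Y48.927
G1 X60.321 Y65.223
G1 X83.790 Y57.165
G1 X88.546 Y32.811
M5
G00 X160.126 Y138.486
M3 S177
G1 X294.122 Y138.486 F3315
G1 X294.122 Y107.722
G1 X160.126 Y107.722
G1 X160.126 Y138.486
M5
G00 X53.211 Y157.220
M3 S177
G1 X104.275 Y54.492 F3315
G1 X297.271 Y25.673
M5
G00 X101.914 Y178.157
M3 S177
G1 X155.721 Y178.157 F3315
G1 X155.721 Y116.750
G1 X101.914 Y116.750
G1 X101.914 Y178.157
M5

Since the viewBox matches the mm dimensions, user units are millimetres directly. The only transform is the Y-flip y_m = 187.333 − y_svg.

Shape 1 is a regular polygon drawn with `<path>`. Its stroke #0000ff means score at S419, F1267. After flipping Y the toolpath is (88.546,32.811) → (69.833,16.515) → (46.364,24.573) → (41.608,48.927) → (60.321,65.223) → (83.790,57.165) → (88.546,32.811), returning to the start.

Shape 2 is a rectangle drawn with `<rect>`. Its stroke #ff00ff means engrave at S177, F3315. After flipping Y the toolpath is (160.126,138.486) → (294.122,138.486) → (294.122,107.722) → (160.126,107.722) → (160.126,138.486), returning to the start.

Shape 3 is a open polyline drawn with `<polyline>`. Its stroke #ff00ff means engrave at S177, F3315. After flipping Y the toolpath is (53.211,157.220) → (104.275,54.492) → (297.271,25.673).

Shape 4 is a rectangle drawn with `<rect>`. Its stroke #ff00ff means engrave at S177, F3315. After flipping Y the toolpath is (101.914,178.157) → (155.721,178.157) → (155.721,116.750) → (101.914,116.750) → (101.914,178.157), returning to the start.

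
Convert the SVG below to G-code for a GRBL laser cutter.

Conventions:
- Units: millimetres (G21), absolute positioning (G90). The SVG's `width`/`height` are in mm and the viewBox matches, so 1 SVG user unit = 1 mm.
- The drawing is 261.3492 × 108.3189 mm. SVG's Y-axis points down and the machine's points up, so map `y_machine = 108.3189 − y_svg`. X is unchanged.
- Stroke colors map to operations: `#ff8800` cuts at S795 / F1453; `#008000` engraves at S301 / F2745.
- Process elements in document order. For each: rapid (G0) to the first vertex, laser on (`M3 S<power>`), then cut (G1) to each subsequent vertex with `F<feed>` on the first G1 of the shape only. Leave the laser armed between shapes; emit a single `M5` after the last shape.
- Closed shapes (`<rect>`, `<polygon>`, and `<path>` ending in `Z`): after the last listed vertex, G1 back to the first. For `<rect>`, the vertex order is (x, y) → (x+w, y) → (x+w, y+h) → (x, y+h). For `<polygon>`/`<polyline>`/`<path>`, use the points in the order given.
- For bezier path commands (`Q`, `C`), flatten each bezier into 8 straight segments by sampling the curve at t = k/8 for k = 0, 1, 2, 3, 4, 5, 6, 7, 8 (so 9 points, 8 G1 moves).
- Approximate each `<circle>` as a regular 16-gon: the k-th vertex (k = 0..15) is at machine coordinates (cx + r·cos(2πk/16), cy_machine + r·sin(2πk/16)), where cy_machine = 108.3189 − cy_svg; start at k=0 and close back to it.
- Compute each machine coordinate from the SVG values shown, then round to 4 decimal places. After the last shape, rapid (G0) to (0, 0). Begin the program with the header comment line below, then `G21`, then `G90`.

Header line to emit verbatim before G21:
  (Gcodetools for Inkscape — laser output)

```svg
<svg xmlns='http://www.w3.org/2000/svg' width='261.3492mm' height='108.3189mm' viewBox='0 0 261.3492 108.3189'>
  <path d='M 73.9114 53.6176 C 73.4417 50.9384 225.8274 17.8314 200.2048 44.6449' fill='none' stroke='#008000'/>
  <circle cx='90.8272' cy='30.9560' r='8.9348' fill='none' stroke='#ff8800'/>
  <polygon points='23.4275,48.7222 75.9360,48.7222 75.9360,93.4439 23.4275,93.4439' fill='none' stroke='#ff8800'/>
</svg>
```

Since the viewBox matches the mm dimensions, user units are millimetres directly. The only transform is the Y-flip y_m = 108.3189 − y_svg.

Shape 1 is a cubic bezier drawn with `<path>`. Its stroke #008000 means engrave at S301, F2745. After flipping Y the toolpath is (73.9114,54.7013) → (80.2541,56.9558) → (97.0498,61.0042) → (120.4210,65.7877) → (146.4904,70.2474) → (171.3809,73.3247) → (191.2149,73.9607) → (202.1154,71.0968) → (200.2048,63.6740).

Shape 2 is a circle drawn with `<circle>`. Its stroke #ff8800 means cut at S795, F1453. After flipping Y the toolpath is (99.7620,77.3629) → (99.0819,80.7821) → (97.1451,83.6808) → (94.2464,85.6176) → (90.8272,86.2977) → (87.4080,85.6176) → (84.5093,83.6808) → (82.5725,80.7821) → (81.8924,77.3629) → (82.5725,73.9437) → (84.5093,71.0450) → (87.4080,69.1082) → (90.8272,68.4281) → (94.2464,69.1082) → (97.1451,71.0450) → (99.0819,73.9437) → (99.7620,77.3629), returning to the start.

Shape 3 is a rectangle drawn with `<polygon>`. Its stroke #ff8800 means cut at S795, F1453. After flipping Y the toolpath is (23.4275,59.5967) → (75.9360,59.5967) → (75.9360,14.8750) → (23.4275,14.8750) → (23.4275,59.5967), returning to the start.

(Gcodetools for Inkscape — laser output)
G21
G90
G0 X73.9114 Y54.7013
M3 S301
G1 X80.2541 Y56.9558 F2745
G1 X97.0498 Y61.0042
G1 X120.4210 Y65.7877
G1 X146.4904 Y70.2474
G1 X171.3809 Y73.3247
G1 X191.2149 Y73.9607
G1 X202.1154 Y71.0968
G1 X200.2048 Y63.6740
G0 X99.7620 Y77.3629
M3 S795
G1 X99.0819 Y80.7821 F1453
G1 X97.1451 Y83.6808
G1 X94.2464 Y85.6176
G1 X90.8272 Y86.2977
G1 X87.4080 Y85.6176
G1 X84.5093 Y83.6808
G1 X82.5725 Y80.7821
G1 X81.8924 Y77.3629
G1 X82.5725 Y73.9437
G1 X84.5093 Y71.0450
G1 X87.4080 Y69.1082
G1 X90.8272 Y68.4281
G1 X94.2464 Y69.1082
G1 X97.1451 Y71.0450
G1 X99.0819 Y73.9437
G1 X99.7620 Y77.3629
G0 X23.4275 Y59.5967
M3 S795
G1 X75.9360 Y59.5967 F1453
G1 X75.9360 Y14.8750
G1 X23.4275 Y14.8750
G1 X23.4275 Y59.5967
M5
G0 X0.0000 Y0.0000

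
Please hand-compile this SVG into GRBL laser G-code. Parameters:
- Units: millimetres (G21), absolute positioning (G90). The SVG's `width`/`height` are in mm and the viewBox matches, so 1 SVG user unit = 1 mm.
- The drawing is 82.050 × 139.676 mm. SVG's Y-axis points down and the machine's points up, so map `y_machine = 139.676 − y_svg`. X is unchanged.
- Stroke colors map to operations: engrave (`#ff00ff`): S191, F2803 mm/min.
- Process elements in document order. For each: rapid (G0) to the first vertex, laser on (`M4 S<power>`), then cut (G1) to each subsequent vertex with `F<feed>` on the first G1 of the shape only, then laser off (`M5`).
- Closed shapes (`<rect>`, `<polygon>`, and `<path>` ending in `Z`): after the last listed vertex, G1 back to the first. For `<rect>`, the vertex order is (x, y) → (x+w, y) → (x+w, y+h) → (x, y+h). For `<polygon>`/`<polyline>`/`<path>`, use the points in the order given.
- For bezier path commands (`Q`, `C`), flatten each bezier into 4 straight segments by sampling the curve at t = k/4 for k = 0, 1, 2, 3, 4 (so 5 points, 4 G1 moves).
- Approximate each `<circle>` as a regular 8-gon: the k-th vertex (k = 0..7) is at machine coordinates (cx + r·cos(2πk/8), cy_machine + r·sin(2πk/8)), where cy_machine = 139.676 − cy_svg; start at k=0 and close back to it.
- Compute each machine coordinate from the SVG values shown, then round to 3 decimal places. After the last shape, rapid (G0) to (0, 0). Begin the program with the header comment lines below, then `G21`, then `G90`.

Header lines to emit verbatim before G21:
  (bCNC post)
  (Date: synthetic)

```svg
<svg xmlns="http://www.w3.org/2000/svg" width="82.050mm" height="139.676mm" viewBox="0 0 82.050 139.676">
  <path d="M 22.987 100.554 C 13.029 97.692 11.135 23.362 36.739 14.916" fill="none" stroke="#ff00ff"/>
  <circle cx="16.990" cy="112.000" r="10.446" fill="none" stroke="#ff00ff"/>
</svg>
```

1 u = 1 mm; y_m = 139.676 − y.

[1] `<path>` cubic bezier, #ff00ff→engrave S191 F2803: (22.987,39.122) → (17.334,52.523) → (16.527,79.847) → (22.388,108.218) → (36.739,124.760)

[2] `<circle>` circle, #ff00ff→engrave S191 F2803: (27.436,27.676) → (24.376,35.062) → (16.990,38.122) → (9.604,35.062) → (6.544,27.676) → (9.604,20.290) → (16.990,17.230) → (24.376,20.290) → (27.436,27.676) (closed)

(bCNC post)
(Date: synthetic)
G21
G90
G0 X22.987 Y39.122
M4 S191
G1 X17.334 Y52.523 F2803
G1 X16.527 Y79.847
G1 X22.388 Y108.218
G1 X36.739 Y124.760
M5
G0 X27.436 Y27.676
M4 S191
G1 X24.376 Y35.062 F2803
G1 X16.990 Y38.122
G1 X9.604 Y35.062
G1 X6.544 Y27.676
G1 X9.604 Y20.290
G1 X16.990 Y17.230
G1 X24.376 Y20.290
G1 X27.436 Y27.676
M5
G0 X0.000 Y0.000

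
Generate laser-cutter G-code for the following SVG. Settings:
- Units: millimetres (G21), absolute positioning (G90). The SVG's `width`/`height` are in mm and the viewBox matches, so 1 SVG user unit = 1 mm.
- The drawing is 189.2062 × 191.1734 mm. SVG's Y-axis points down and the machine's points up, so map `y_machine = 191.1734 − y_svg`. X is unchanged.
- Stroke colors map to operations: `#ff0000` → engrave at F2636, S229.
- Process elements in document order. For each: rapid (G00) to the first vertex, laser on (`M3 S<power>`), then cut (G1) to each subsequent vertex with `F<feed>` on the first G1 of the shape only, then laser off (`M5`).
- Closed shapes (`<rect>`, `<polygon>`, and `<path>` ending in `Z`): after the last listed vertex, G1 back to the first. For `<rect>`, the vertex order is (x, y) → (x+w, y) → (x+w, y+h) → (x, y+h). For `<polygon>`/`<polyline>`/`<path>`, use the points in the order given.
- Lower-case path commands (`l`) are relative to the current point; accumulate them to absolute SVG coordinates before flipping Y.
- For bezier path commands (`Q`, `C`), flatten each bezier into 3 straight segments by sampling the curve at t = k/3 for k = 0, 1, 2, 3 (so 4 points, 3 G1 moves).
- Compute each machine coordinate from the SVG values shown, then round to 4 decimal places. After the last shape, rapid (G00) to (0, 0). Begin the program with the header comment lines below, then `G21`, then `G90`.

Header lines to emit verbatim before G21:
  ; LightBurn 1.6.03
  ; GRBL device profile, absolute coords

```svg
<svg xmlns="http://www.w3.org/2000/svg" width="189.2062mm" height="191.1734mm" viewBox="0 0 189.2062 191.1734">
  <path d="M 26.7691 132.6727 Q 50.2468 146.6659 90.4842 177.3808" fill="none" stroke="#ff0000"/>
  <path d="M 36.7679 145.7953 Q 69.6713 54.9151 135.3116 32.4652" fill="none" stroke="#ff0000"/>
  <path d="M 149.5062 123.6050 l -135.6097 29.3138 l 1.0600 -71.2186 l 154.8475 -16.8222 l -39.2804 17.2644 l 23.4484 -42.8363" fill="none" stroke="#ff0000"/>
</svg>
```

; LightBurn 1.6.03
; GRBL device profile, absolute coords
G21
G90
G00 X26.7691 Y58.5007
M3 S229
G1 X44.2831 Y47.3139 F2636
G1 X65.5215 Y32.4112
G1 X90.4842 Y13.7926
M5
G00 X36.7679 Y45.3781
M3 S229
G1 X62.3409 Y98.3615 F2636
G1 X95.1888 Y136.1382
G1 X135.3116 Y158.7082
M5
G00 X149.5062 Y67.5684
M3 S229
G1 X13.8965 Y38.2546 F2636
G1 X14.9565 Y109.4732
G1 X169.8040 Y126.2954
G1 X130.5236 Y109.0310
G1 X153.9720 Y151.8673
M5
G00 X0.0000 Y0.0000

viewBox `0 0 189.2062 191.1734` with mm width/height → 1 unit = 1 mm. Flip: y_m = 191.1734 − y_svg.

**Shape 1** — `<path>` quadratic bezier, stroke `#ff0000` → engrave (S229, F2636). Control points (SVG): P0=(26.7691,132.6727), P1=(50.2468,146.6659), P2=(90.4842,177.3808); sampled at t=k/3. Machine vertices: (26.7691,58.5007) → (44.2831,47.3139) → (65.5215,32.4112) → (90.4842,13.7926). Open path.

**Shape 2** — `<path>` quadratic bezier, stroke `#ff0000` → engrave (S229, F2636). Control points (SVG): P0=(36.7679,145.7953), P1=(69.6713,54.9151), P2=(135.3116,32.4652); sampled at t=k/3. Machine vertices: (36.7679,45.3781) → (62.3409,98.3615) → (95.1888,136.1382) → (135.3116,158.7082). Open path.

**Shape 3** — `<path>` open polyline, stroke `#ff0000` → engrave (S229, F2636). Machine vertices: (149.5062,67.5684) → (13.8965,38.2546) → (14.9565,109.4732) → (169.8040,126.2954) → (130.5236,109.0310) → (153.9720,151.8673). Open path.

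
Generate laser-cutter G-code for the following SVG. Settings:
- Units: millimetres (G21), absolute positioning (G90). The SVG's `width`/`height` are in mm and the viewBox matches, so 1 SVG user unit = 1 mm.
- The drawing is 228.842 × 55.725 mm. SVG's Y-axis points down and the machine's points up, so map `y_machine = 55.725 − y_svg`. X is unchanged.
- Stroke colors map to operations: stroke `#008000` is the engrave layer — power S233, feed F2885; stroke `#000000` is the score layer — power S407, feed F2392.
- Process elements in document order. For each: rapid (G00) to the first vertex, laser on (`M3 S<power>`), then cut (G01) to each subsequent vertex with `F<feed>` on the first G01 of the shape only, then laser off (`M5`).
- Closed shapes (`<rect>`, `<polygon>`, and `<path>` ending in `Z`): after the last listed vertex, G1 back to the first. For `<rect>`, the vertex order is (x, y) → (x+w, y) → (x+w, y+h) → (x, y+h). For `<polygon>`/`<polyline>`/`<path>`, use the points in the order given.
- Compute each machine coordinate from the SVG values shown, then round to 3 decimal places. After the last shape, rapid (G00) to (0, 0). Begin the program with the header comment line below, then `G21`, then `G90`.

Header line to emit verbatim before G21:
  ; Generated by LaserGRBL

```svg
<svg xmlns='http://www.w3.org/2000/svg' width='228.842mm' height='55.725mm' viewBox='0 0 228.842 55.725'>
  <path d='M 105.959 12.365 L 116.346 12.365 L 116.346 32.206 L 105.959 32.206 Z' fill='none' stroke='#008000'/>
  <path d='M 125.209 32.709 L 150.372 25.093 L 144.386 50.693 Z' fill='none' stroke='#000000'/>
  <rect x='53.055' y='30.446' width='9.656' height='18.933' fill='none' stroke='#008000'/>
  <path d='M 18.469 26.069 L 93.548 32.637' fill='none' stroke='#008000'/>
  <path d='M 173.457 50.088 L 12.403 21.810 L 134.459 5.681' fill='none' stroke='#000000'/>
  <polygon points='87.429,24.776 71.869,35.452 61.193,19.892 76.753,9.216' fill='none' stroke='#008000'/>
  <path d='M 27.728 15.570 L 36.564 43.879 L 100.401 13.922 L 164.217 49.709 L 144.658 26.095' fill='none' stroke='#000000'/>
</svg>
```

; Generated by LaserGRBL
G21
G90
G00 X105.959 Y43.360
M3 S233
G01 X116.346 Y43.360 F2885
G01 X116.346 Y23.519
G01 X105.959 Y23.519
G01 X105.959 Y43.360
M5
G00 X125.209 Y23.016
M3 S407
G01 X150.372 Y30.632 F2392
G01 X144.386 Y5.032
G01 X125.209 Y23.016
M5
G00 X53.055 Y25.279
M3 S233
G01 X62.711 Y25.279 F2885
G01 X62.711 Y6.346
G01 X53.055 Y6.346
G01 X53.055 Y25.279
M5
G00 X18.469 Y29.656
M3 S233
G01 X93.548 Y23.088 F2885
M5
G00 X173.457 Y5.637
M3 S407
G01 X12.403 Y33.915 F2392
G01 X134.459 Y50.044
M5
G00 X87.429 Y30.949
M3 S233
G01 X71.869 Y20.273 F2885
G01 X61.193 Y35.833
G01 X76.753 Y46.509
G01 X87.429 Y30.949
M5
G00 X27.728 Y40.155
M3 S407
G01 X36.564 Y11.846 F2392
G01 X100.401 Y41.803
G01 X164.217 Y6.016
G01 X144.658 Y29.630
M5
G00 X0.000 Y0.000

Since the viewBox matches the mm dimensions, user units are millimetres directly. The only transform is the Y-flip y_m = 55.725 − y_svg.

Shape 1 is a rectangle drawn with `<path>`. Its stroke #008000 means engrave at S233, F2885. After flipping Y the toolpath is (105.959,43.360) → (116.346,43.360) → (116.346,23.519) → (105.959,23.519) → (105.959,43.360), returning to the start.

Shape 2 is a regular polygon drawn with `<path>`. Its stroke #000000 means score at S407, F2392. After flipping Y the toolpath is (125.209,23.016) → (150.372,30.632) → (144.386,5.032) → (125.209,23.016), returning to the start.

Shape 3 is a rectangle drawn with `<rect>`. Its stroke #008000 means engrave at S233, F2885. After flipping Y the toolpath is (53.055,25.279) → (62.711,25.279) → (62.711,6.346) → (53.055,6.346) → (53.055,25.279), returning to the start.

Shape 4 is a line segment drawn with `<path>`. Its stroke #008000 means engrave at S233, F2885. After flipping Y the toolpath is (18.469,29.656) → (93.548,23.088).

Shape 5 is a open polyline drawn with `<path>`. Its stroke #000000 means score at S407, F2392. After flipping Y the toolpath is (173.457,5.637) → (12.403,33.915) → (134.459,50.044).

Shape 6 is a regular polygon drawn with `<polygon>`. Its stroke #008000 means engrave at S233, F2885. After flipping Y the toolpath is (87.429,30.949) → (71.869,20.273) → (61.193,35.833) → (76.753,46.509) → (87.429,30.949), returning to the start.

Shape 7 is a open polyline drawn with `<path>`. Its stroke #000000 means score at S407, F2392. After flipping Y the toolpath is (27.728,40.155) → (36.564,11.846) → (100.401,41.803) → (164.217,6.016) → (144.658,29.630).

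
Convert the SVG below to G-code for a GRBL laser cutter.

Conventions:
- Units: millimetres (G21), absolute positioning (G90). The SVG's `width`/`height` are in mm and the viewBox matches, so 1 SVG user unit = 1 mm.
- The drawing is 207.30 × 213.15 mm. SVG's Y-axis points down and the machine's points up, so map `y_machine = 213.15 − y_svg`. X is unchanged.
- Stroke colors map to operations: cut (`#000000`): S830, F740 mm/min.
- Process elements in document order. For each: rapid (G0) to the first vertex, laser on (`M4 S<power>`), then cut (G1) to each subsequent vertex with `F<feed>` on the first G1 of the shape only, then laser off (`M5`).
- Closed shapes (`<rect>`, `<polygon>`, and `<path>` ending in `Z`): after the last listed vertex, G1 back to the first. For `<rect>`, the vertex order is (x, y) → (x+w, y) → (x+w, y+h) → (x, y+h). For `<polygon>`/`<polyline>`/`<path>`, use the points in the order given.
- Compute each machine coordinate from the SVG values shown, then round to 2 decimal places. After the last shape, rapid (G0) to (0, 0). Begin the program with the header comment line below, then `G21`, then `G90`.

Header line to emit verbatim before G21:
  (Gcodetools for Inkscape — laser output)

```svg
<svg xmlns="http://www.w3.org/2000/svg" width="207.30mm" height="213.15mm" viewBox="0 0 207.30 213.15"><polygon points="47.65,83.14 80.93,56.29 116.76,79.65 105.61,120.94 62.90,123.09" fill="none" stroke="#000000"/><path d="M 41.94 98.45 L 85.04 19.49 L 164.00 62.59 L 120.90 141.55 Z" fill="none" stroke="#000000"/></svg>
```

(Gcodetools for Inkscape — laser output)
G21
G90
G0 X47.65 Y130.01
M4 S830
G1 X80.93 Y156.86 F740
G1 X116.76 Y133.50
G1 X105.61 Y92.21
G1 X62.90 Y90.06
G1 X47.65 Y130.01
M5
G0 X41.94 Y114.70
M4 S830
G1 X85.04 Y193.66 F740
G1 X164.00 Y150.56
G1 X120.90 Y71.60
G1 X41.94 Y114.70
M5
G0 X0.00 Y0.00

viewBox `0 0 207.30 213.15` with mm width/height → 1 unit = 1 mm. Flip: y_m = 213.15 − y_svg.

**Shape 1** — `<polygon>` regular polygon, stroke `#000000` → cut (S830, F740). Machine vertices: (47.65,130.01) → (80.93,156.86) → (116.76,133.50) → (105.61,92.21) → (62.90,90.06) → (47.65,130.01). Closed: final G1 returns to the first vertex.

**Shape 2** — `<path>` regular polygon, stroke `#000000` → cut (S830, F740). Machine vertices: (41.94,114.70) → (85.04,193.66) → (164.00,150.56) → (120.90,71.60) → (41.94,114.70). Closed: final G1 returns to the first vertex.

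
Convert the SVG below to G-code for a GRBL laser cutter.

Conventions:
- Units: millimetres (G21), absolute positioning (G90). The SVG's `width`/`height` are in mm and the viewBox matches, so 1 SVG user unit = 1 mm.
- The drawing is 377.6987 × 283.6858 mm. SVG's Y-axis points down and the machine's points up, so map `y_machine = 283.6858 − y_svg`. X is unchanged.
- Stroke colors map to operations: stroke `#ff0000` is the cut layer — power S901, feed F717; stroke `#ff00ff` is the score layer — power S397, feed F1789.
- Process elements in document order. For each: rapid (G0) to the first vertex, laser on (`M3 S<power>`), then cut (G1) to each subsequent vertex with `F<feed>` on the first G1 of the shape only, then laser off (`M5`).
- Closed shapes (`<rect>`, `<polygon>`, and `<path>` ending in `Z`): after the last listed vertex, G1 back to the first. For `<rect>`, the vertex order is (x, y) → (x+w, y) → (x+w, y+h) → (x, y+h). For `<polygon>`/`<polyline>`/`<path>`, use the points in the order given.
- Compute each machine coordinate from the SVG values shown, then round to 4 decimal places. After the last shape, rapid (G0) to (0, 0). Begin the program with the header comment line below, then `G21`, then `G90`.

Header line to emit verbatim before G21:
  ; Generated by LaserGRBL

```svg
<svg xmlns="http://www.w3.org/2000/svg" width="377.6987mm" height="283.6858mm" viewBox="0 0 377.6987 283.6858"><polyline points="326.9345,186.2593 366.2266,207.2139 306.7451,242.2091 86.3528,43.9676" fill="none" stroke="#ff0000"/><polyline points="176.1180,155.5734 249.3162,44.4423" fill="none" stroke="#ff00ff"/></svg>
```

Since the viewBox matches the mm dimensions, user units are millimetres directly. The only transform is the Y-flip y_m = 283.6858 − y_svg.

Shape 1 is a open polyline drawn with `<polyline>`. Its stroke #ff0000 means cut at S901, F717. After flipping Y the toolpath is (326.9345,97.4265) → (366.2266,76.4719) → (306.7451,41.4767) → (86.3528,239.7182).

Shape 2 is a line segment drawn with `<polyline>`. Its stroke #ff00ff means score at S397, F1789. After flipping Y the toolpath is (176.1180,128.1124) → (249.3162,239.2435).

; Generated by LaserGRBL
G21
G90
G0 X326.9345 Y97.4265
M3 S901
G1 X366.2266 Y76.4719 F717
G1 X306.7451 Y41.4767
G1 X86.3528 Y239.7182
M5
G0 X176.1180 Y128.1124
M3 S397
G1 X249.3162 Y239.2435 F1789
M5
G0 X0.0000 Y0.0000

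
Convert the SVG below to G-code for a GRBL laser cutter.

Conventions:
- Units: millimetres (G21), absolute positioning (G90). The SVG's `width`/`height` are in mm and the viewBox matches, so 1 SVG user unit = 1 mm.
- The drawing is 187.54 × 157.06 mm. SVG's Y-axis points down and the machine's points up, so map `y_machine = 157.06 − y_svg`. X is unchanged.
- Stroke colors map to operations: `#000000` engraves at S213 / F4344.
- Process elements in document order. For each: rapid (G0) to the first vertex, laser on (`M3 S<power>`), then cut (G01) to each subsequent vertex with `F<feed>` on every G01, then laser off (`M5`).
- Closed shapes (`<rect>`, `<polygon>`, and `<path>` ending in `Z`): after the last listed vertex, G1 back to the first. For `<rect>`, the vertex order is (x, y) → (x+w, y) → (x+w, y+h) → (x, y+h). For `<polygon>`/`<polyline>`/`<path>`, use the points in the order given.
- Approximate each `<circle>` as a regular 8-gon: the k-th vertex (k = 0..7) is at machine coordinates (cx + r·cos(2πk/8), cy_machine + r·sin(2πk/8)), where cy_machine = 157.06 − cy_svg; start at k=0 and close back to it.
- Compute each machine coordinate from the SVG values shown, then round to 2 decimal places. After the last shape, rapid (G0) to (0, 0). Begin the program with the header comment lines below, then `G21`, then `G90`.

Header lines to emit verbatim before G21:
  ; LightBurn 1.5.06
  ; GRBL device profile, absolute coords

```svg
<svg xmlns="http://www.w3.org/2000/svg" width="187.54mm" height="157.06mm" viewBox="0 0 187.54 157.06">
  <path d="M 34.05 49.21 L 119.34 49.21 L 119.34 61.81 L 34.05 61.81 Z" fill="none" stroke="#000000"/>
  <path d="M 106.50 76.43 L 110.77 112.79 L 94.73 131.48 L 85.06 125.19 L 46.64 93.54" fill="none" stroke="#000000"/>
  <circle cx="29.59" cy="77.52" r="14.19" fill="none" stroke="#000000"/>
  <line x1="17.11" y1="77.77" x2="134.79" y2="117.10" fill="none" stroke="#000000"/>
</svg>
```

; LightBurn 1.5.06
; GRBL device profile, absolute coords
G21
G90
G0 X34.05 Y107.85
M3 S213
G01 X119.34 Y107.85 F4344
G01 X119.34 Y95.25 F4344
G01 X34.05 Y95.25 F4344
G01 X34.05 Y107.85 F4344
M5
G0 X106.50 Y80.63
M3 S213
G01 X110.77 Y44.27 F4344
G01 X94.73 Y25.58 F4344
G01 X85.06 Y31.87 F4344
G01 X46.64 Y63.52 F4344
M5
G0 X43.78 Y79.54
M3 S213
G01 X39.62 Y89.57 F4344
G01 X29.59 Y93.73 F4344
G01 X19.56 Y89.57 F4344
G01 X15.40 Y79.54 F4344
G01 X19.56 Y69.51 F4344
G01 X29.59 Y65.35 F4344
G01 X39.62 Y69.51 F4344
G01 X43.78 Y79.54 F4344
M5
G0 X17.11 Y79.29
M3 S213
G01 X134.79 Y39.96 F4344
M5
G0 X0.00 Y0.00

viewBox `0 0 187.54 157.06` with mm width/height → 1 unit = 1 mm. Flip: y_m = 157.06 − y_svg.

**Shape 1** — `<path>` rectangle, stroke `#000000` → engrave (S213, F4344). Machine vertices: (34.05,107.85) → (119.34,107.85) → (119.34,95.25) → (34.05,95.25) → (34.05,107.85). Closed: final G1 returns to the first vertex.

**Shape 2** — `<path>` open polyline, stroke `#000000` → engrave (S213, F4344). Machine vertices: (106.50,80.63) → (110.77,44.27) → (94.73,25.58) → (85.06,31.87) → (46.64,63.52). Open path.

**Shape 3** — `<circle>` circle, stroke `#000000` → engrave (S213, F4344). Machine vertices: (43.78,79.54) → (39.62,89.57) → (29.59,93.73) → (19.56,89.57) → (15.40,79.54) → (19.56,69.51) → (29.59,65.35) → (39.62,69.51) → (43.78,79.54). Closed: final G1 returns to the first vertex.

**Shape 4** — `<line>` line segment, stroke `#000000` → engrave (S213, F4344). Machine vertices: (17.11,79.29) → (134.79,39.96). Open path.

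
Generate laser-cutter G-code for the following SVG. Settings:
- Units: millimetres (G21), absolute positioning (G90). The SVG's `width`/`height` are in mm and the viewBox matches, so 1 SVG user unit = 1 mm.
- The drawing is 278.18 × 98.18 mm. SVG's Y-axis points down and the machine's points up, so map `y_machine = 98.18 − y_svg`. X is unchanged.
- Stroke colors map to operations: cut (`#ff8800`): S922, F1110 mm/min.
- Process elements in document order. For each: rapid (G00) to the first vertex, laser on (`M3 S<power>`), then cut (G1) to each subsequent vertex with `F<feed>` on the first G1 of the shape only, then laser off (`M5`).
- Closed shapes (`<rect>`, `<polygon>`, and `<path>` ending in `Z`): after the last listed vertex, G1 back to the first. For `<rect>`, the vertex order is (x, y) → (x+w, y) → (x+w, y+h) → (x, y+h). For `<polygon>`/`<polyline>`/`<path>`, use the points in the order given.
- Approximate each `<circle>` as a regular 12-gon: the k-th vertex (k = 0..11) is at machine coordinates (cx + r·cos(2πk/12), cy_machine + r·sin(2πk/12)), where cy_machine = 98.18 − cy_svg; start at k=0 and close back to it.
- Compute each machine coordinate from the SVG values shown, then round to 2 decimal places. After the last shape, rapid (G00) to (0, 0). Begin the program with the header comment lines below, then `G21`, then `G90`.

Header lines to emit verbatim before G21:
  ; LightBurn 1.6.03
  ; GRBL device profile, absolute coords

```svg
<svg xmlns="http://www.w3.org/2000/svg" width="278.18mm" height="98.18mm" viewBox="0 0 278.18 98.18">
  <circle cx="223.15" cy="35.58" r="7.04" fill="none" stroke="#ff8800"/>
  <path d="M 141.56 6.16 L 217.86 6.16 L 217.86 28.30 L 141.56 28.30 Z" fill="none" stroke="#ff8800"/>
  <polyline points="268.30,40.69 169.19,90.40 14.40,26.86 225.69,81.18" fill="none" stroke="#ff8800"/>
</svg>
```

; LightBurn 1.6.03
; GRBL device profile, absolute coords
G21
G90
G00 X230.19 Y62.60
M3 S922
G1 X229.25 Y66.12 F1110
G1 X226.67 Y68.70
G1 X223.15 Y69.64
G1 X219.63 Y68.70
G1 X217.05 Y66.12
G1 X216.11 Y62.60
G1 X217.05 Y59.08
G1 X219.63 Y56.50
G1 X223.15 Y55.56
G1 X226.67 Y56.50
G1 X229.25 Y59.08
G1 X230.19 Y62.60
M5
G00 X141.56 Y92.02
M3 S922
G1 X217.86 Y92.02 F1110
G1 X217.86 Y69.88
G1 X141.56 Y69.88
G1 X141.56 Y92.02
M5
G00 X268.30 Y57.49
M3 S922
G1 X169.19 Y7.78 F1110
G1 X14.40 Y71.32
G1 X225.69 Y17.00
M5
G00 X0.00 Y0.00

Since the viewBox matches the mm dimensions, user units are millimetres directly. The only transform is the Y-flip y_m = 98.18 − y_svg.

Shape 1 is a circle drawn with `<circle>`. Its stroke #ff8800 means cut at S922, F1110. After flipping Y the toolpath is (230.19,62.60) → (229.25,66.12) → (226.67,68.70) → (223.15,69.64) → (219.63,68.70) → (217.05,66.12) → (216.11,62.60) → (217.05,59.08) → (219.63,56.50) → (223.15,55.56) → (226.67,56.50) → (229.25,59.08) → (230.19,62.60), returning to the start.

Shape 2 is a rectangle drawn with `<path>`. Its stroke #ff8800 means cut at S922, F1110. After flipping Y the toolpath is (141.56,92.02) → (217.86,92.02) → (217.86,69.88) → (141.56,69.88) → (141.56,92.02), returning to the start.

Shape 3 is a open polyline drawn with `<polyline>`. Its stroke #ff8800 means cut at S922, F1110. After flipping Y the toolpath is (268.30,57.49) → (169.19,7.78) → (14.40,71.32) → (225.69,17.00).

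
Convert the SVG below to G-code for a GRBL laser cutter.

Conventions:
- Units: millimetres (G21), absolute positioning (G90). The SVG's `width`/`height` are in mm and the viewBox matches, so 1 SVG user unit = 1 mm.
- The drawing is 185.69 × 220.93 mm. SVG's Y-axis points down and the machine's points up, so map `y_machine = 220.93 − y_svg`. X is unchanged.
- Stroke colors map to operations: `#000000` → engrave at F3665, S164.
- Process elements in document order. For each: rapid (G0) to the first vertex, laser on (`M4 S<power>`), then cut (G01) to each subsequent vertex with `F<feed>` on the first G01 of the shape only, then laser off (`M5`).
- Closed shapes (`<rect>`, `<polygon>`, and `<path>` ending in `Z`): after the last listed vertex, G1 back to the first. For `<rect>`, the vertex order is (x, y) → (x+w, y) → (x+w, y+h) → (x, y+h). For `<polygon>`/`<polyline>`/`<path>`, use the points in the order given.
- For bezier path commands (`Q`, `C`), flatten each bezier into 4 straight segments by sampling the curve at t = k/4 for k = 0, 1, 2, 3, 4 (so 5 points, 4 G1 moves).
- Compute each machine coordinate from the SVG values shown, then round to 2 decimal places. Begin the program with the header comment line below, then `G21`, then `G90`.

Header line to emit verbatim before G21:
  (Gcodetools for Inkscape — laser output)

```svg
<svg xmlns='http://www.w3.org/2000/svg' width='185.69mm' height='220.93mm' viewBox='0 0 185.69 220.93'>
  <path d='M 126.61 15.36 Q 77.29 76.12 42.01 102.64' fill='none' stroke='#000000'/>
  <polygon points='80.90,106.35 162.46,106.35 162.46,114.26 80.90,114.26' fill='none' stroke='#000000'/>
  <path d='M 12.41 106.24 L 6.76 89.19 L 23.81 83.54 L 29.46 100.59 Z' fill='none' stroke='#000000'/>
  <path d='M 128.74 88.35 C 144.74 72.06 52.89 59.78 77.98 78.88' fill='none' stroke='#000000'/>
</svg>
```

(Gcodetools for Inkscape — laser output)
G21
G90
G0 X126.61 Y205.57
M4 S164
G01 X102.83 Y177.33 F3665
G01 X80.80 Y153.37
G01 X60.53 Y133.69
G01 X42.01 Y118.29
M5
G0 X80.90 Y114.58
M4 S164
G01 X162.46 Y114.58 F3665
G01 X162.46 Y106.67
G01 X80.90 Y106.67
G01 X80.90 Y114.58
M5
G0 X12.41 Y114.69
M4 S164
G01 X6.76 Y131.74 F3665
G01 X23.81 Y137.39
G01 X29.46 Y120.34
G01 X12.41 Y114.69
M5
G0 X128.74 Y132.58
M4 S164
G01 X124.03 Y143.62 F3665
G01 X99.95 Y150.59
G01 X77.58 Y150.92
G01 X77.98 Y142.05
M5

Since the viewBox matches the mm dimensions, user units are millimetres directly. The only transform is the Y-flip y_m = 220.93 − y_svg.

Shape 1 is a quadratic bezier drawn with `<path>`. Its stroke #000000 means engrave at S164, F3665. After flipping Y the toolpath is (126.61,205.57) → (102.83,177.33) → (80.80,153.37) → (60.53,133.69) → (42.01,118.29).

Shape 2 is a rectangle drawn with `<polygon>`. Its stroke #000000 means engrave at S164, F3665. After flipping Y the toolpath is (80.90,114.58) → (162.46,114.58) → (162.46,106.67) → (80.90,106.67) → (80.90,114.58), returning to the start.

Shape 3 is a regular polygon drawn with `<path>`. Its stroke #000000 means engrave at S164, F3665. After flipping Y the toolpath is (12.41,114.69) → (6.76,131.74) → (23.81,137.39) → (29.46,120.34) → (12.41,114.69), returning to the start.

Shape 4 is a cubic bezier drawn with `<path>`. Its stroke #000000 means engrave at S164, F3665. After flipping Y the toolpath is (128.74,132.58) → (124.03,143.62) → (99.95,150.59) → (77.58,150.92) → (77.98,142.05).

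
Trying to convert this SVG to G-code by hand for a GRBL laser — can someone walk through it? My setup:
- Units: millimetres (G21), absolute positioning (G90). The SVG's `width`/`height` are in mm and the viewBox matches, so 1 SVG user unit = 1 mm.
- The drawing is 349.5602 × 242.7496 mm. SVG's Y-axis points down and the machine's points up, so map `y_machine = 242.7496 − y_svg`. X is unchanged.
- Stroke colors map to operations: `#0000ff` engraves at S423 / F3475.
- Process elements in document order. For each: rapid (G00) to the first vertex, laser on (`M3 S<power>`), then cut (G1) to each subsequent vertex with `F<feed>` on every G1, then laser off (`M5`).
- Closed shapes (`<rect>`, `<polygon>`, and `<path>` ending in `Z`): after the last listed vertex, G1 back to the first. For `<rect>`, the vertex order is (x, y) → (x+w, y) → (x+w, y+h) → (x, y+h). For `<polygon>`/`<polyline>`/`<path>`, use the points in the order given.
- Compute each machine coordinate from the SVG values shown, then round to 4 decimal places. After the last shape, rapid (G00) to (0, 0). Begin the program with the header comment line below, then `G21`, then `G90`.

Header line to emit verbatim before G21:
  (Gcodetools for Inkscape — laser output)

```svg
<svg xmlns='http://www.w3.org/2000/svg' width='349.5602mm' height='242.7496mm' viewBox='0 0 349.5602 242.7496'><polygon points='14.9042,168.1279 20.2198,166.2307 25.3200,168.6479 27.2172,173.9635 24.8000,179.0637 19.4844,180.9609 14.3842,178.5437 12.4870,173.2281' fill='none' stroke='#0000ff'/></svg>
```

(Gcodetools for Inkscape — laser output)
G21
G90
G00 X14.9042 Y74.6217
M3 S423
G1 X20.2198 Y76.5189 F3475
G1 X25.3200 Y74.1017 F3475
G1 X27.2172 Y68.7861 F3475
G1 X24.8000 Y63.6859 F3475
G1 X19.4844 Y61.7887 F3475
G1 X14.3842 Y64.2059 F3475
G1 X12.4870 Y69.5215 F3475
G1 X14.9042 Y74.6217 F3475
M5
G00 X0.0000 Y0.0000

viewBox `0 0 349.5602 242.7496` with mm width/height → 1 unit = 1 mm. Flip: y_m = 242.7496 − y_svg.

**Shape 1** — `<polygon>` regular polygon, stroke `#0000ff` → engrave (S423, F3475). Machine vertices: (14.9042,74.6217) → (20.2198,76.5189) → (25.3200,74.1017) → (27.2172,68.7861) → (24.8000,63.6859) → (19.4844,61.7887) → (14.3842,64.2059) → (12.4870,69.5215) → (14.9042,74.6217). Closed: final G1 returns to the first vertex.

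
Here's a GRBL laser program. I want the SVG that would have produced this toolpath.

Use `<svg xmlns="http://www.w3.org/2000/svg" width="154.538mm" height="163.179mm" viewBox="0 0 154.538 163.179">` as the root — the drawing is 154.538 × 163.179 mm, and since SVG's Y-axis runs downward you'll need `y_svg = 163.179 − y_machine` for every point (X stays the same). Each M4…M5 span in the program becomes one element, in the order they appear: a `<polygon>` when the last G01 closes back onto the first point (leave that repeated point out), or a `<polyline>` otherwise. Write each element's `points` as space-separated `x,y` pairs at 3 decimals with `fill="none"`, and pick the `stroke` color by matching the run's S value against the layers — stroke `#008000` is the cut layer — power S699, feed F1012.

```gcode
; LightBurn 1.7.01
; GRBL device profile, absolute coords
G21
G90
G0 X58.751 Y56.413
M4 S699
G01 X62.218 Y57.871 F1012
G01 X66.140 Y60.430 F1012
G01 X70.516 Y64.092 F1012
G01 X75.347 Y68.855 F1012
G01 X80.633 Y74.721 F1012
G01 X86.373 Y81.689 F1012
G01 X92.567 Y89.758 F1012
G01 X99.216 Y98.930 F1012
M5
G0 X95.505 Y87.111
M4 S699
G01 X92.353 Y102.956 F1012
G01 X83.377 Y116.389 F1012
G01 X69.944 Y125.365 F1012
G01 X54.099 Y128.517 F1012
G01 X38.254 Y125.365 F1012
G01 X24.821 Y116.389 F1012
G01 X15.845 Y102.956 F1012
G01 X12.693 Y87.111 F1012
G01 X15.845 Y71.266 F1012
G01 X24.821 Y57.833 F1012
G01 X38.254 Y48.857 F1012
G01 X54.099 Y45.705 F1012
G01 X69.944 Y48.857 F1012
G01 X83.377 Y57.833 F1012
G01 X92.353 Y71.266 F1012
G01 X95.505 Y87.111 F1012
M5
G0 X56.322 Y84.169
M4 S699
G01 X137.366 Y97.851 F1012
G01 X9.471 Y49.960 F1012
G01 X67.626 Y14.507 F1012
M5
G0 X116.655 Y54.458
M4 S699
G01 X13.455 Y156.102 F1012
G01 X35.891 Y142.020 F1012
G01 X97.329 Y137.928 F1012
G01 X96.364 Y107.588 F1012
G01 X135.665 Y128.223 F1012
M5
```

<svg xmlns="http://www.w3.org/2000/svg" width="154.538mm" height="163.179mm" viewBox="0 0 154.538 163.179">
  <polyline points="58.751,106.766 62.218,105.308 66.140,102.749 70.516,99.087 75.347,94.324 80.633,88.458 86.373,81.490 92.567,73.421 99.216,64.249" fill="none" stroke="#008000"/>
  <polygon points="95.505,76.068 92.353,60.223 83.377,46.790 69.944,37.814 54.099,34.662 38.254,37.814 24.821,46.790 15.845,60.223 12.693,76.068 15.845,91.913 24.821,105.346 38.254,114.322 54.099,117.474 69.944,114.322 83.377,105.346 92.353,91.913" fill="none" stroke="#008000"/>
  <polyline points="56.322,79.010 137.366,65.328 9.471,113.219 67.626,148.672" fill="none" stroke="#008000"/>
  <polyline points="116.655,108.721 13.455,7.077 35.891,21.159 97.329,25.251 96.364,55.591 135.665,34.956" fill="none" stroke="#008000"/>
</svg>

y_svg = 163.179 − y_m. Every run uses S699, so all elements get stroke `#008000` (cut).

[1] open run; points: 58.751,106.766 62.218,105.308 66.140,102.749 70.516,99.087 75.347,94.324 80.633,88.458 86.373,81.490 92.567,73.421 99.216,64.249

[2] closed run; points: 95.505,76.068 92.353,60.223 83.377,46.790 69.944,37.814 54.099,34.662 38.254,37.814 24.821,46.790 15.845,60.223 12.693,76.068 15.845,91.913 24.821,105.346 38.254,114.322 54.099,117.474 69.944,114.322 83.377,105.346 92.353,91.913

[3] open run; points: 56.322,79.010 137.366,65.328 9.471,113.219 67.626,148.672

[4] open run; points: 116.655,108.721 13.455,7.077 35.891,21.159 97.329,25.251 96.364,55.591 135.665,34.956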